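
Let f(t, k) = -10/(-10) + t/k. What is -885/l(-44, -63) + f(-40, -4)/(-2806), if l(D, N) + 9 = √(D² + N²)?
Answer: -11206927/8171072 - 885*√5905/5824 ≈ -13.049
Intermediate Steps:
f(t, k) = 1 + t/k (f(t, k) = -10*(-⅒) + t/k = 1 + t/k)
l(D, N) = -9 + √(D² + N²)
-885/l(-44, -63) + f(-40, -4)/(-2806) = -885/(-9 + √((-44)² + (-63)²)) + ((-4 - 40)/(-4))/(-2806) = -885/(-9 + √(1936 + 3969)) - ¼*(-44)*(-1/2806) = -885/(-9 + √5905) + 11*(-1/2806) = -885/(-9 + √5905) - 11/2806 = -11/2806 - 885/(-9 + √5905)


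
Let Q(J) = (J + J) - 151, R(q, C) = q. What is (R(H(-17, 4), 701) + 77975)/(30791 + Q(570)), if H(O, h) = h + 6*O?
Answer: 77877/31780 ≈ 2.4505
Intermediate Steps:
Q(J) = -151 + 2*J (Q(J) = 2*J - 151 = -151 + 2*J)
(R(H(-17, 4), 701) + 77975)/(30791 + Q(570)) = ((4 + 6*(-17)) + 77975)/(30791 + (-151 + 2*570)) = ((4 - 102) + 77975)/(30791 + (-151 + 1140)) = (-98 + 77975)/(30791 + 989) = 77877/31780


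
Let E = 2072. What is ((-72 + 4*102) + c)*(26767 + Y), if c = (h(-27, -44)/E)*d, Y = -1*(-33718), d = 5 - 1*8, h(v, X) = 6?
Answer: 21054042195/1036 ≈ 2.0322e+7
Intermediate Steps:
d = -3 (d = 5 - 8 = -3)
Y = 33718
c = -9/1036 (c = (6/2072)*(-3) = (6*(1/2072))*(-3) = (3/1036)*(-3) = -9/1036 ≈ -0.0086873)
((-72 + 4*102) + c)*(26767 + Y) = ((-72 + 4*102) - 9/1036)*(26767 + 33718) = ((-72 + 408) - 9/1036)*60485 = (336 - 9/1036)*60485 = (348087/1036)*60485 = 21054042195/1036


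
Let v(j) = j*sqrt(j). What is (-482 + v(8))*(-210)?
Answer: 101220 - 3360*sqrt(2) ≈ 96468.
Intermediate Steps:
v(j) = j**(3/2)
(-482 + v(8))*(-210) = (-482 + 8**(3/2))*(-210) = (-482 + 16*sqrt(2))*(-210) = 101220 - 3360*sqrt(2)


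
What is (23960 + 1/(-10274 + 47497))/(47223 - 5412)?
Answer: 891863081/1556330853 ≈ 0.57306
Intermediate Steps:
(23960 + 1/(-10274 + 47497))/(47223 - 5412) = (23960 + 1/37223)/41811 = (23960 + 1/37223)*(1/41811) = (891863081/37223)*(1/41811) = 891863081/1556330853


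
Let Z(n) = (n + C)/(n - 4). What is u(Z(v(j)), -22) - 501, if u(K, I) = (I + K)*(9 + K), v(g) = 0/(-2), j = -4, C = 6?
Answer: -2709/4 ≈ -677.25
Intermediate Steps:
v(g) = 0 (v(g) = 0*(-½) = 0)
Z(n) = (6 + n)/(-4 + n) (Z(n) = (n + 6)/(n - 4) = (6 + n)/(-4 + n))
u(K, I) = (9 + K)*(I + K)
u(Z(v(j)), -22) - 501 = (((6 + 0)/(-4 + 0))² + 9*(-22) + 9*((6 + 0)/(-4 + 0)) - 22*(6 + 0)/(-4 + 0)) - 501 = ((6/(-4))² - 198 + 9*(6/(-4)) - 22*6/(-4)) - 501 = ((-¼*6)² - 198 + 9*(-¼*6) - (-11)*6/2) - 501 = ((-3/2)² - 198 + 9*(-3/2) - 22*(-3/2)) - 501 = (9/4 - 198 - 27/2 + 33) - 501 = -705/4 - 501 = -2709/4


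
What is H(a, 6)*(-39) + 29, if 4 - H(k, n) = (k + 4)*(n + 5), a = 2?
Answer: 2447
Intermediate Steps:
H(k, n) = 4 - (4 + k)*(5 + n) (H(k, n) = 4 - (k + 4)*(n + 5) = 4 - (4 + k)*(5 + n))
H(a, 6)*(-39) + 29 = (-16 - 5*2 - 4*6 - 1*2*6)*(-39) + 29 = (-16 - 10 - 24 - 12)*(-39) + 29 = -62*(-39) + 29 = 2418 + 29 = 2447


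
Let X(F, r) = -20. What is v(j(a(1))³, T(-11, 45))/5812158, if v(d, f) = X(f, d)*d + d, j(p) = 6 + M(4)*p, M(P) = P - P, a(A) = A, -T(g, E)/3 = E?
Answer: -684/968693 ≈ -0.00070611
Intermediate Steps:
T(g, E) = -3*E
M(P) = 0
j(p) = 6 (j(p) = 6 + 0*p = 6 + 0 = 6)
v(d, f) = -19*d (v(d, f) = -20*d + d = -19*d)
v(j(a(1))³, T(-11, 45))/5812158 = -19*6³/5812158 = -19*216*(1/5812158) = -4104*1/5812158 = -684/968693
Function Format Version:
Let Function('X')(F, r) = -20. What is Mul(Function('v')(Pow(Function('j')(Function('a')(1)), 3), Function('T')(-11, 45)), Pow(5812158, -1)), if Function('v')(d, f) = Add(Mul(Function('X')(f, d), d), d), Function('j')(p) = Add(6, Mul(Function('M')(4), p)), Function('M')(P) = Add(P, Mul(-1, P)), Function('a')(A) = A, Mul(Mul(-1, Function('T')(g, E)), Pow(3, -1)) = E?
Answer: Rational(-684, 968693) ≈ -0.00070611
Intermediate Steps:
Function('T')(g, E) = Mul(-3, E)
Function('M')(P) = 0
Function('j')(p) = 6 (Function('j')(p) = Add(6, Mul(0, p)) = Add(6, 0) = 6)
Function('v')(d, f) = Mul(-19, d) (Function('v')(d, f) = Add(Mul(-20, d), d) = Mul(-19, d))
Mul(Function('v')(Pow(Function('j')(Function('a')(1)), 3), Function('T')(-11, 45)), Pow(5812158, -1)) = Mul(Mul(-19, Pow(6, 3)), Pow(5812158, -1)) = Mul(Mul(-19, 216), Rational(1, 5812158)) = Mul(-4104, Rational(1, 5812158)) = Rational(-684, 968693)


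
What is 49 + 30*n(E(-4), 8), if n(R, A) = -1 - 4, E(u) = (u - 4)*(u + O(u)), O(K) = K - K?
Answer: -101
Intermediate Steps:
O(K) = 0
E(u) = u*(-4 + u) (E(u) = (u - 4)*(u + 0) = (-4 + u)*u = u*(-4 + u))
n(R, A) = -5
49 + 30*n(E(-4), 8) = 49 + 30*(-5) = 49 - 150 = -101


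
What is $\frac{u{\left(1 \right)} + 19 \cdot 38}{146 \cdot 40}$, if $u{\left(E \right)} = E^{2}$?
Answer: $\frac{723}{5840} \approx 0.1238$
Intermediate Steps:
$\frac{u{\left(1 \right)} + 19 \cdot 38}{146 \cdot 40} = \frac{1^{2} + 19 \cdot 38}{146 \cdot 40} = \frac{1 + 722}{5840} = 723 \cdot \frac{1}{5840} = \frac{723}{5840}$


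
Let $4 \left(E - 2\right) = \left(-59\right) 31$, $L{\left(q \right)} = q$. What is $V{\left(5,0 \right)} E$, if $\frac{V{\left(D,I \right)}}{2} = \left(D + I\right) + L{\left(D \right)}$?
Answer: $-9105$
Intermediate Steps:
$E = - \frac{1821}{4}$ ($E = 2 + \frac{\left(-59\right) 31}{4} = 2 + \frac{1}{4} \left(-1829\right) = 2 - \frac{1829}{4} = - \frac{1821}{4} \approx -455.25$)
$V{\left(D,I \right)} = 2 I + 4 D$ ($V{\left(D,I \right)} = 2 \left(\left(D + I\right) + D\right) = 2 \left(I + 2 D\right) = 2 I + 4 D$)
$V{\left(5,0 \right)} E = \left(2 \cdot 0 + 4 \cdot 5\right) \left(- \frac{1821}{4}\right) = \left(0 + 20\right) \left(- \frac{1821}{4}\right) = 20 \left(- \frac{1821}{4}\right) = -9105$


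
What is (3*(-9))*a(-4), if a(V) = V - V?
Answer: 0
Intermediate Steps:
a(V) = 0
(3*(-9))*a(-4) = (3*(-9))*0 = -27*0 = 0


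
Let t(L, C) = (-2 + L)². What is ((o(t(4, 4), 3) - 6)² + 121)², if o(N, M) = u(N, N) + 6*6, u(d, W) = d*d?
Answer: 5004169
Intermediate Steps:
u(d, W) = d²
o(N, M) = 36 + N² (o(N, M) = N² + 6*6 = N² + 36 = 36 + N²)
((o(t(4, 4), 3) - 6)² + 121)² = (((36 + ((-2 + 4)²)²) - 6)² + 121)² = (((36 + (2²)²) - 6)² + 121)² = (((36 + 4²) - 6)² + 121)² = (((36 + 16) - 6)² + 121)² = ((52 - 6)² + 121)² = (46² + 121)² = (2116 + 121)² = 2237² = 5004169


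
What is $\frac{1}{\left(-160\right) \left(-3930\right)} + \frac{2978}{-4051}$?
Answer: $- \frac{1872562349}{2547268800} \approx -0.73513$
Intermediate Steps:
$\frac{1}{\left(-160\right) \left(-3930\right)} + \frac{2978}{-4051} = \left(- \frac{1}{160}\right) \left(- \frac{1}{3930}\right) + 2978 \left(- \frac{1}{4051}\right) = \frac{1}{628800} - \frac{2978}{4051} = - \frac{1872562349}{2547268800}$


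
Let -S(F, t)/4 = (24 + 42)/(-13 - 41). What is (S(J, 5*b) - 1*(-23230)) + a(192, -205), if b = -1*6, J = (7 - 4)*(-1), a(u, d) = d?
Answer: 207269/9 ≈ 23030.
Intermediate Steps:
J = -3 (J = 3*(-1) = -3)
b = -6
S(F, t) = 44/9 (S(F, t) = -4*(24 + 42)/(-13 - 41) = -264/(-54) = -264*(-1)/54 = -4*(-11/9) = 44/9)
(S(J, 5*b) - 1*(-23230)) + a(192, -205) = (44/9 - 1*(-23230)) - 205 = (44/9 + 23230) - 205 = 209114/9 - 205 = 207269/9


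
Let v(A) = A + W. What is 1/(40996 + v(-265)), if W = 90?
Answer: 1/40821 ≈ 2.4497e-5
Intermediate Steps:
v(A) = 90 + A (v(A) = A + 90 = 90 + A)
1/(40996 + v(-265)) = 1/(40996 + (90 - 265)) = 1/(40996 - 175) = 1/40821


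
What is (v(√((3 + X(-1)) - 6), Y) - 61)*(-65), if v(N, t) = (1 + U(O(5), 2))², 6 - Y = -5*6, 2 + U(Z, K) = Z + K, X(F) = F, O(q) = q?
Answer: 1625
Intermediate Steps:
U(Z, K) = -2 + K + Z (U(Z, K) = -2 + (Z + K) = -2 + (K + Z) = -2 + K + Z)
Y = 36 (Y = 6 - (-5)*6 = 6 - 1*(-30) = 6 + 30 = 36)
v(N, t) = 36 (v(N, t) = (1 + (-2 + 2 + 5))² = (1 + 5)² = 6² = 36)
(v(√((3 + X(-1)) - 6), Y) - 61)*(-65) = (36 - 61)*(-65) = -25*(-65) = 1625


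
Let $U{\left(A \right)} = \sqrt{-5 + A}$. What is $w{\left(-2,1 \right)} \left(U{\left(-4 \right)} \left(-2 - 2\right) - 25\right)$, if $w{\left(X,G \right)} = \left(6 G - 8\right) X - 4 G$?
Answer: $0$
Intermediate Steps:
$w{\left(X,G \right)} = - 4 G + X \left(-8 + 6 G\right)$ ($w{\left(X,G \right)} = \left(-8 + 6 G\right) X - 4 G = X \left(-8 + 6 G\right) - 4 G = - 4 G + X \left(-8 + 6 G\right)$)
$w{\left(-2,1 \right)} \left(U{\left(-4 \right)} \left(-2 - 2\right) - 25\right) = \left(\left(-8\right) \left(-2\right) - 4 + 6 \cdot 1 \left(-2\right)\right) \left(\sqrt{-5 - 4} \left(-2 - 2\right) - 25\right) = \left(16 - 4 - 12\right) \left(\sqrt{-9} \left(-4\right) - 25\right) = 0 \left(3 i \left(-4\right) - 25\right) = 0 \left(- 12 i - 25\right) = 0 \left(-25 - 12 i\right) = 0$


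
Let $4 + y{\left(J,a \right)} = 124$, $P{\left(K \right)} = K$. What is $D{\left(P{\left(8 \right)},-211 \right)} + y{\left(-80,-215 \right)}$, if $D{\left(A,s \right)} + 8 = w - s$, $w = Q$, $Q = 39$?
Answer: $362$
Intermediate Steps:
$w = 39$
$y{\left(J,a \right)} = 120$ ($y{\left(J,a \right)} = -4 + 124 = 120$)
$D{\left(A,s \right)} = 31 - s$ ($D{\left(A,s \right)} = -8 - \left(-39 + s\right) = 31 - s$)
$D{\left(P{\left(8 \right)},-211 \right)} + y{\left(-80,-215 \right)} = \left(31 - -211\right) + 120 = \left(31 + 211\right) + 120 = 242 + 120 = 362$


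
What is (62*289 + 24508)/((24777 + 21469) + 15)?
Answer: 42426/46261 ≈ 0.91710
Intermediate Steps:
(62*289 + 24508)/((24777 + 21469) + 15) = (17918 + 24508)/(46246 + 15) = 42426/46261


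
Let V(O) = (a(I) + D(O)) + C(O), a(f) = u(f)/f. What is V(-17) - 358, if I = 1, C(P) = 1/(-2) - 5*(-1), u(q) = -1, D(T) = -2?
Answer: -713/2 ≈ -356.50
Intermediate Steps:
C(P) = 9/2 (C(P) = -½ + 5 = 9/2)
a(f) = -1/f
V(O) = 3/2 (V(O) = (-1/1 - 2) + 9/2 = (-1*1 - 2) + 9/2 = (-1 - 2) + 9/2 = -3 + 9/2 = 3/2)
V(-17) - 358 = 3/2 - 358 = -713/2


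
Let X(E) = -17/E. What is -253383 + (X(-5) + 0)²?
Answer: -6334286/25 ≈ -2.5337e+5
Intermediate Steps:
-253383 + (X(-5) + 0)² = -253383 + (-17/(-5) + 0)² = -253383 + (-17*(-⅕) + 0)² = -253383 + (17/5 + 0)² = -253383 + (17/5)² = -253383 + 289/25 = -6334286/25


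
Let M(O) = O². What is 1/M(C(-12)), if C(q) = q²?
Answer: 1/20736 ≈ 4.8225e-5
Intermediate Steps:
1/M(C(-12)) = 1/(((-12)²)²) = 1/(144²) = 1/20736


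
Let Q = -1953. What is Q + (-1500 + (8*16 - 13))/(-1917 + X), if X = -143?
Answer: -804359/412 ≈ -1952.3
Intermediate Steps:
Q + (-1500 + (8*16 - 13))/(-1917 + X) = -1953 + (-1500 + (8*16 - 13))/(-1917 - 143) = -1953 + (-1500 + (128 - 13))/(-2060) = -1953 + (-1500 + 115)*(-1/2060) = -1953 - 1385*(-1/2060) = -1953 + 277/412 = -804359/412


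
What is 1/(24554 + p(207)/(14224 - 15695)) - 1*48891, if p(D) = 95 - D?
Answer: -1765896276515/36119046 ≈ -48891.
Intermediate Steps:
1/(24554 + p(207)/(14224 - 15695)) - 1*48891 = 1/(24554 + (95 - 1*207)/(14224 - 15695)) - 1*48891 = 1/(24554 + (95 - 207)/(-1471)) - 48891 = 1/(24554 - 112*(-1/1471)) - 48891 = 1/(24554 + 112/1471) - 48891 = 1/(36119046/1471) - 48891 = 1471/36119046 - 48891 = -1765896276515/36119046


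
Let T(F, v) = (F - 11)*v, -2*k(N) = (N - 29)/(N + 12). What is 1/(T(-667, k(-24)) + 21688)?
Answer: 4/92741 ≈ 4.3131e-5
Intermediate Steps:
k(N) = -(-29 + N)/(2*(12 + N)) (k(N) = -(N - 29)/(2*(N + 12)) = -(-29 + N)/(2*(12 + N)))
T(F, v) = v*(-11 + F) (T(F, v) = (-11 + F)*v = v*(-11 + F))
1/(T(-667, k(-24)) + 21688) = 1/(((29 - 1*(-24))/(2*(12 - 24)))*(-11 - 667) + 21688) = 1/(((½)*(29 + 24)/(-12))*(-678) + 21688) = 1/(((½)*(-1/12)*53)*(-678) + 21688) = 1/(-53/24*(-678) + 21688) = 1/(5989/4 + 21688) = 1/(92741/4) = 4/92741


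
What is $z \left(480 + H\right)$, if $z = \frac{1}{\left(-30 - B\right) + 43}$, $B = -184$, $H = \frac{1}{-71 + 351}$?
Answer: $\frac{134401}{55160} \approx 2.4366$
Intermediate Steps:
$H = \frac{1}{280} \approx 0.0035714$
$z = \frac{1}{197}$ ($z = \frac{1}{\left(-30 - -184\right) + 43} = \frac{1}{\left(-30 + 184\right) + 43} = \frac{1}{154 + 43} = \frac{1}{197} \approx 0.0050761$)
$z \left(480 + H\right) = \frac{480 + \frac{1}{280}}{197} = \frac{1}{197} \cdot \frac{134401}{280} = \frac{134401}{55160}$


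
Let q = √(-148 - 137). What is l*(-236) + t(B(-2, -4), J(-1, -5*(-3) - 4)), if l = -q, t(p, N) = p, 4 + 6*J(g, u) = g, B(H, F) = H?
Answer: -2 + 236*I*√285 ≈ -2.0 + 3984.1*I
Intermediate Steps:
J(g, u) = -⅔ + g/6
q = I*√285 (q = √(-285) = I*√285 ≈ 16.882*I)
l = -I*√285 ≈ -16.882*I
l*(-236) + t(B(-2, -4), J(-1, -5*(-3) - 4)) = -I*√285*(-236) - 2 = 236*I*√285 - 2 = -2 + 236*I*√285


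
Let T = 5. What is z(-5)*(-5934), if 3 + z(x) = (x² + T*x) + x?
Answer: 47472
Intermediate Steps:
z(x) = -3 + x² + 6*x (z(x) = -3 + ((x² + 5*x) + x) = -3 + (x² + 6*x) = -3 + x² + 6*x)
z(-5)*(-5934) = (-3 + (-5)² + 6*(-5))*(-5934) = (-3 + 25 - 30)*(-5934) = -8*(-5934) = 47472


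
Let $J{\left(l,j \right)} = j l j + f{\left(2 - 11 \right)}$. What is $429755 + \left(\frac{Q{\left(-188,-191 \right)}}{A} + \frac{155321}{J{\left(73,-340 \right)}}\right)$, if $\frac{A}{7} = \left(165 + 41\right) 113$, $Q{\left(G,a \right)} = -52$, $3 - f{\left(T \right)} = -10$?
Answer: $\frac{295471793225299190}{687535411549} \approx 4.2976 \cdot 10^{5}$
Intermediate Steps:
$f{\left(T \right)} = 13$ ($f{\left(T \right)} = 3 - -10 = 3 + 10 = 13$)
$J{\left(l,j \right)} = 13 + l j^{2}$ ($J{\left(l,j \right)} = j l j + 13 = l j^{2} + 13 = 13 + l j^{2}$)
$A = 162946$ ($A = 7 \left(165 + 41\right) 113 = 7 \cdot 206 \cdot 113 = 7 \cdot 23278 = 162946$)
$429755 + \left(\frac{Q{\left(-188,-191 \right)}}{A} + \frac{155321}{J{\left(73,-340 \right)}}\right) = 429755 + \left(- \frac{52}{162946} + \frac{155321}{13 + 73 \left(-340\right)^{2}}\right) = 429755 + \left(\left(-52\right) \frac{1}{162946} + \frac{155321}{13 + 73 \cdot 115600}\right) = 429755 - \left(\frac{26}{81473} - \frac{155321}{13 + 8438800}\right) = 429755 - \left(\frac{26}{81473} - \frac{155321}{8438813}\right) = 429755 + \left(- \frac{26}{81473} + 155321 \cdot \frac{1}{8438813}\right) = 429755 + \left(- \frac{26}{81473} + \frac{155321}{8438813}\right) = 429755 + \frac{12435058695}{687535411549} = \frac{295471793225299190}{687535411549}$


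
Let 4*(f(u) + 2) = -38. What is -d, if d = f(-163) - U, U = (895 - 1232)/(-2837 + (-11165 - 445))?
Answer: 332955/28894 ≈ 11.523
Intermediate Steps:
f(u) = -23/2 (f(u) = -2 + (1/4)*(-38) = -2 - 19/2 = -23/2)
U = 337/14447 (U = -337/(-2837 - 11610) = -337/(-14447) = -337*(-1/14447) = 337/14447 ≈ 0.023327)
d = -332955/28894 (d = -23/2 - 1*337/14447 = -23/2 - 337/14447 = -332955/28894 ≈ -11.523)
-d = -1*(-332955/28894) = 332955/28894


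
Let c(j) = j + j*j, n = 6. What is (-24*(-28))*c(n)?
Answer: 28224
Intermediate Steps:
c(j) = j + j²
(-24*(-28))*c(n) = (-24*(-28))*(6*(1 + 6)) = 672*(6*7) = 672*42 = 28224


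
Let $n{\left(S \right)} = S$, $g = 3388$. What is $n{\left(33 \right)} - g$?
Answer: $-3355$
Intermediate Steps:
$n{\left(33 \right)} - g = 33 - 3388 = -3355$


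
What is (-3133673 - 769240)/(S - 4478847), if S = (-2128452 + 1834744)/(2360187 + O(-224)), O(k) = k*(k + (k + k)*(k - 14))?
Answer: 83808862752069/96176131101103 ≈ 0.87141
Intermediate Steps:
O(k) = k*(k + 2*k*(-14 + k)) (O(k) = k*(k + (2*k)*(-14 + k)) = k*(k + 2*k*(-14 + k)))
S = 293708/21473413 (S = (-2128452 + 1834744)/(2360187 + (-224)²*(-27 + 2*(-224))) = -293708/(2360187 + 50176*(-27 - 448)) = -293708/(2360187 + 50176*(-475)) = -293708/(2360187 - 23833600) = -293708/(-21473413) = -293708*(-1/21473413) = 293708/21473413 ≈ 0.013678)
(-3133673 - 769240)/(S - 4478847) = (-3133673 - 769240)/(293708/21473413 - 4478847) = -3902913/(-96176131101103/21473413) = -3902913*(-21473413/96176131101103) = 83808862752069/96176131101103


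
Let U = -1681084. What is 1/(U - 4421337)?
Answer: -1/6102421 ≈ -1.6387e-7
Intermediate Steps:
1/(U - 4421337) = 1/(-1681084 - 4421337) = 1/(-6102421) = -1/6102421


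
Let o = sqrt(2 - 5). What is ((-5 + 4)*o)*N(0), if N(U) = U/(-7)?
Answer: 0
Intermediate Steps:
N(U) = -U/7 (N(U) = U*(-1/7) = -U/7)
o = I*sqrt(3) (o = sqrt(-3) = I*sqrt(3) ≈ 1.732*I)
((-5 + 4)*o)*N(0) = ((-5 + 4)*(I*sqrt(3)))*(-1/7*0) = -I*sqrt(3)*0 = 0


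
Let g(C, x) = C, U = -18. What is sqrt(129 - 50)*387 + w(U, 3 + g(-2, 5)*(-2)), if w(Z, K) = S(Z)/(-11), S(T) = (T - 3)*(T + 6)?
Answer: -252/11 + 387*sqrt(79) ≈ 3416.8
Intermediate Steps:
S(T) = (-3 + T)*(6 + T)
w(Z, K) = 18/11 - 3*Z/11 - Z**2/11 (w(Z, K) = (-18 + Z**2 + 3*Z)/(-11) = (-18 + Z**2 + 3*Z)*(-1/11) = 18/11 - 3*Z/11 - Z**2/11)
sqrt(129 - 50)*387 + w(U, 3 + g(-2, 5)*(-2)) = sqrt(129 - 50)*387 + (18/11 - 3/11*(-18) - 1/11*(-18)**2) = sqrt(79)*387 + (18/11 + 54/11 - 1/11*324) = 387*sqrt(79) + (18/11 + 54/11 - 324/11) = 387*sqrt(79) - 252/11 = -252/11 + 387*sqrt(79)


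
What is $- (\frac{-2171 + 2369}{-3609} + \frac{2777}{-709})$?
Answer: $\frac{1129175}{284309} \approx 3.9716$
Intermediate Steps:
$- (\frac{-2171 + 2369}{-3609} + \frac{2777}{-709}) = - (198 \left(- \frac{1}{3609}\right) + 2777 \left(- \frac{1}{709}\right)) = - (- \frac{22}{401} - \frac{2777}{709}) = \left(-1\right) \left(- \frac{1129175}{284309}\right) = \frac{1129175}{284309}$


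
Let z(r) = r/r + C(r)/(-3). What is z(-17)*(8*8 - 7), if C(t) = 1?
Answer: 38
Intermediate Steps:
z(r) = 2/3 (z(r) = r/r + 1/(-3) = 1 + 1*(-1/3) = 1 - 1/3 = 2/3)
z(-17)*(8*8 - 7) = 2*(8*8 - 7)/3 = 2*(64 - 7)/3 = (2/3)*57 = 38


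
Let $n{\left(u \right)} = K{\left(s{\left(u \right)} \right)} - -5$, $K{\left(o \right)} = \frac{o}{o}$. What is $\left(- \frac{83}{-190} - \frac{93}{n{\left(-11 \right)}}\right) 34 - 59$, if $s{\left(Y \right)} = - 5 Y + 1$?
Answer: $- \frac{54259}{95} \approx -571.15$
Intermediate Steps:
$s{\left(Y \right)} = 1 - 5 Y$
$K{\left(o \right)} = 1$
$n{\left(u \right)} = 6$ ($n{\left(u \right)} = 1 - -5 = 1 + 5 = 6$)
$\left(- \frac{83}{-190} - \frac{93}{n{\left(-11 \right)}}\right) 34 - 59 = \left(- \frac{83}{-190} - \frac{93}{6}\right) 34 - 59 = \left(\left(-83\right) \left(- \frac{1}{190}\right) - \frac{31}{2}\right) 34 - 59 = \left(\frac{83}{190} - \frac{31}{2}\right) 34 - 59 = \left(- \frac{1431}{95}\right) 34 - 59 = - \frac{48654}{95} - 59 = - \frac{54259}{95}$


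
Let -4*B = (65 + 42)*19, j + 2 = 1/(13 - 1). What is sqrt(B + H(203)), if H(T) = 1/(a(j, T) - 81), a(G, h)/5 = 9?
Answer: I*sqrt(18298)/6 ≈ 22.545*I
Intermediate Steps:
j = -23/12 (j = -2 + 1/(13 - 1) = -2 + 1/12 = -23/12 ≈ -1.9167)
a(G, h) = 45 (a(G, h) = 5*9 = 45)
H(T) = -1/36 (H(T) = 1/(45 - 81) = 1/(-36) = -1/36)
B = -2033/4 (B = -(65 + 42)*19/4 = -107*19/4 = -1/4*2033 = -2033/4 ≈ -508.25)
sqrt(B + H(203)) = sqrt(-2033/4 - 1/36) = sqrt(-9149/18) = I*sqrt(18298)/6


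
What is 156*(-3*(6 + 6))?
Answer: -5616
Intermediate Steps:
156*(-3*(6 + 6)) = 156*(-3*12) = 156*(-36) = -5616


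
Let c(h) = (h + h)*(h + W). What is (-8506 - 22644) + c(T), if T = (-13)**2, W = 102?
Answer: 60448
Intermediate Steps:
T = 169
c(h) = 2*h*(102 + h) (c(h) = (h + h)*(h + 102) = (2*h)*(102 + h) = 2*h*(102 + h))
(-8506 - 22644) + c(T) = (-8506 - 22644) + 2*169*(102 + 169) = -31150 + 2*169*271 = -31150 + 91598 = 60448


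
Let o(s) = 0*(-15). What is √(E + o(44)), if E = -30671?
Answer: I*√30671 ≈ 175.13*I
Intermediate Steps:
o(s) = 0
√(E + o(44)) = √(-30671 + 0) = √(-30671) = I*√30671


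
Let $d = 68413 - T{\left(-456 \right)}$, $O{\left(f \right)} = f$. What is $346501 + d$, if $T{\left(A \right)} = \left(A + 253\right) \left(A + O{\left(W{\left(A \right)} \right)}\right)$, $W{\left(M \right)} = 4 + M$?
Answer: $230590$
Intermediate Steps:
$T{\left(A \right)} = \left(4 + 2 A\right) \left(253 + A\right)$ ($T{\left(A \right)} = \left(A + 253\right) \left(A + \left(4 + A\right)\right) = \left(253 + A\right) \left(4 + 2 A\right) = \left(4 + 2 A\right) \left(253 + A\right)$)
$d = -115911$ ($d = 68413 - \left(1012 + 2 \left(-456\right)^{2} + 510 \left(-456\right)\right) = 68413 - \left(1012 + 2 \cdot 207936 - 232560\right) = 68413 - \left(1012 + 415872 - 232560\right) = 68413 - 184324 = -115911$)
$346501 + d = 346501 - 115911 = 230590$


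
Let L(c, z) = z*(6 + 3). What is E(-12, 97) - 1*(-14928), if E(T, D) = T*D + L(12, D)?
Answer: 14637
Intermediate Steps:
L(c, z) = 9*z (L(c, z) = z*9 = 9*z)
E(T, D) = 9*D + D*T (E(T, D) = T*D + 9*D = D*T + 9*D = 9*D + D*T)
E(-12, 97) - 1*(-14928) = 97*(9 - 12) - 1*(-14928) = 97*(-3) + 14928 = -291 + 14928 = 14637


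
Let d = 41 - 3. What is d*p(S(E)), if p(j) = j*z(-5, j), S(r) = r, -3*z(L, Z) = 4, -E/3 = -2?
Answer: -304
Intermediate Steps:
E = 6 (E = -3*(-2) = 6)
z(L, Z) = -4/3 (z(L, Z) = -⅓*4 = -4/3)
d = 38
p(j) = -4*j/3 (p(j) = j*(-4/3) = -4*j/3)
d*p(S(E)) = 38*(-4/3*6) = 38*(-8) = -304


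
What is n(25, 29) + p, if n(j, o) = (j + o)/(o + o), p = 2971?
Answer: 86186/29 ≈ 2971.9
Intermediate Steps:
n(j, o) = (j + o)/(2*o) (n(j, o) = (j + o)/((2*o)) = (j + o)*(1/(2*o)) = (j + o)/(2*o))
n(25, 29) + p = (½)*(25 + 29)/29 + 2971 = (½)*(1/29)*54 + 2971 = 27/29 + 2971 = 86186/29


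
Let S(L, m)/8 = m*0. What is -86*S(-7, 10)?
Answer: 0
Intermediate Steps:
S(L, m) = 0 (S(L, m) = 8*(m*0) = 8*0 = 0)
-86*S(-7, 10) = -86*0 = 0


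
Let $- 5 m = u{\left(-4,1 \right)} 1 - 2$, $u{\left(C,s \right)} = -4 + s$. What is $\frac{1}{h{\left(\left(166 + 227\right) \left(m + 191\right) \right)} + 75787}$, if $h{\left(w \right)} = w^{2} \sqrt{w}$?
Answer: $- \frac{75787}{2446070079792128037654407} + \frac{136646590464 \sqrt{131}}{2446070079792128037654407} \approx 6.3939 \cdot 10^{-13}$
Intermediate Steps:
$m = 1$ ($m = - \frac{\left(-4 + 1\right) 1 - 2}{5} = - \frac{\left(-3\right) 1 - 2}{5} = - \frac{-3 - 2}{5} = \left(- \frac{1}{5}\right) \left(-5\right) = 1$)
$h{\left(w \right)} = w^{\frac{5}{2}}$
$\frac{1}{h{\left(\left(166 + 227\right) \left(m + 191\right) \right)} + 75787} = \frac{1}{\left(\left(166 + 227\right) \left(1 + 191\right)\right)^{\frac{5}{2}} + 75787} = \frac{1}{\left(393 \cdot 192\right)^{\frac{5}{2}} + 75787} = \frac{1}{75456^{\frac{5}{2}} + 75787} = \frac{1}{136646590464 \sqrt{131} + 75787} = \frac{1}{75787 + 136646590464 \sqrt{131}}$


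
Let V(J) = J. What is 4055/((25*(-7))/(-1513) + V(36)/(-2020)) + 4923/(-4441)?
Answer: 13759109322941/332000278 ≈ 41443.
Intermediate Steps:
4055/((25*(-7))/(-1513) + V(36)/(-2020)) + 4923/(-4441) = 4055/((25*(-7))/(-1513) + 36/(-2020)) + 4923/(-4441) = 4055/(-175*(-1/1513) + 36*(-1/2020)) + 4923*(-1/4441) = 4055/(175/1513 - 9/505) - 4923/4441 = 4055/(74758/764065) - 4923/4441 = 4055*(764065/74758) - 4923/4441 = 3098283575/74758 - 4923/4441 = 13759109322941/332000278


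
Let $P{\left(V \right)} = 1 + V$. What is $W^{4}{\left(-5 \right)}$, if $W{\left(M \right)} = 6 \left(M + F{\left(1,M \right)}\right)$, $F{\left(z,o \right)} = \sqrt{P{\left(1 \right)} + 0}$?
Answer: $1203984 - 699840 \sqrt{2} \approx 2.1426 \cdot 10^{5}$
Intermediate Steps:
$F{\left(z,o \right)} = \sqrt{2}$ ($F{\left(z,o \right)} = \sqrt{\left(1 + 1\right) + 0} = \sqrt{2 + 0} = \sqrt{2}$)
$W{\left(M \right)} = 6 M + 6 \sqrt{2}$ ($W{\left(M \right)} = 6 \left(M + \sqrt{2}\right) = 6 M + 6 \sqrt{2}$)
$W^{4}{\left(-5 \right)} = \left(6 \left(-5\right) + 6 \sqrt{2}\right)^{4} = \left(-30 + 6 \sqrt{2}\right)^{4}$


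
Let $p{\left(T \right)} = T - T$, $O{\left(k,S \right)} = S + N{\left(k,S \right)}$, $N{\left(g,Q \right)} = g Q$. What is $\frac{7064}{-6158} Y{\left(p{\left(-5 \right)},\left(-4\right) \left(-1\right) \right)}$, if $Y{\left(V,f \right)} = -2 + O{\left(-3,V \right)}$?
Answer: $\frac{7064}{3079} \approx 2.2943$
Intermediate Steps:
$N{\left(g,Q \right)} = Q g$
$O{\left(k,S \right)} = S + S k$
$p{\left(T \right)} = 0$
$Y{\left(V,f \right)} = -2 - 2 V$ ($Y{\left(V,f \right)} = -2 + V \left(1 - 3\right) = -2 + V \left(-2\right) = -2 - 2 V$)
$\frac{7064}{-6158} Y{\left(p{\left(-5 \right)},\left(-4\right) \left(-1\right) \right)} = \frac{7064}{-6158} \left(-2 - 0\right) = 7064 \left(- \frac{1}{6158}\right) \left(-2 + 0\right) = \left(- \frac{3532}{3079}\right) \left(-2\right) = \frac{7064}{3079}$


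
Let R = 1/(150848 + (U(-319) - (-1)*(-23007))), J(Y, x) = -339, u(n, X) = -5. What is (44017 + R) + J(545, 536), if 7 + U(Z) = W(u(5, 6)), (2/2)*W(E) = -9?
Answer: 5583140351/127825 ≈ 43678.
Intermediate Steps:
W(E) = -9
U(Z) = -16 (U(Z) = -7 - 9 = -16)
R = 1/127825 (R = 1/(150848 + (-16 - (-1)*(-23007))) = 1/(150848 + (-16 - 1*23007)) = 1/(150848 + (-16 - 23007)) = 1/(150848 - 23023) = 1/127825 ≈ 7.8232e-6)
(44017 + R) + J(545, 536) = (44017 + 1/127825) - 339 = 5626473026/127825 - 339 = 5583140351/127825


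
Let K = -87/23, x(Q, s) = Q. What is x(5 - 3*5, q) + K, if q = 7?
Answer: -317/23 ≈ -13.783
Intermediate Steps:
K = -87/23 (K = -87*1/23 = -87/23 ≈ -3.7826)
x(5 - 3*5, q) + K = (5 - 3*5) - 87/23 = (5 - 15) - 87/23 = -10 - 87/23 = -317/23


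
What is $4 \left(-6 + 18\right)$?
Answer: $48$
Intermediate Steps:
$4 \left(-6 + 18\right) = 4 \cdot 12 = 48$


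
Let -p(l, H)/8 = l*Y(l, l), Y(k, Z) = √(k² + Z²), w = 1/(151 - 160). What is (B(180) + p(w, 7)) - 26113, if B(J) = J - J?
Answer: -26113 + 8*√2/81 ≈ -26113.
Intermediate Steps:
B(J) = 0
w = -⅑ (w = 1/(-9) = -⅑ ≈ -0.11111)
Y(k, Z) = √(Z² + k²)
p(l, H) = -8*l*√2*√(l²) (p(l, H) = -8*l*√(l² + l²) = -8*l*√(2*l²) = -8*l*√2*√(l²))
(B(180) + p(w, 7)) - 26113 = (0 - 8*(-⅑)*√2*√((-⅑)²)) - 26113 = (0 - 8*(-⅑)*√2*√(1/81)) - 26113 = (0 - 8*(-⅑)*√2*⅑) - 26113 = (0 + 8*√2/81) - 26113 = 8*√2/81 - 26113 = -26113 + 8*√2/81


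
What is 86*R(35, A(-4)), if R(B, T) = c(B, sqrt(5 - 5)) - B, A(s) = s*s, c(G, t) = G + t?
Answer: 0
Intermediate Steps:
A(s) = s**2
R(B, T) = 0 (R(B, T) = (B + sqrt(5 - 5)) - B = (B + sqrt(0)) - B = (B + 0) - B = B - B = 0)
86*R(35, A(-4)) = 86*0 = 0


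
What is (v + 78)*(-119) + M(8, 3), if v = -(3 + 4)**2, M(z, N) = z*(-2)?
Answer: -3467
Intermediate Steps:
M(z, N) = -2*z
v = -49 (v = -1*7**2 = -1*49 = -49)
(v + 78)*(-119) + M(8, 3) = (-49 + 78)*(-119) - 2*8 = 29*(-119) - 16 = -3451 - 16 = -3467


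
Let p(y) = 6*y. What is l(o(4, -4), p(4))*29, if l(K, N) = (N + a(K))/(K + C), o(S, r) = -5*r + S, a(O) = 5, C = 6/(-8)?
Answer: 3364/93 ≈ 36.172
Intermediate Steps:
C = -¾ (C = 6*(-⅛) = -¾ ≈ -0.75000)
o(S, r) = S - 5*r
l(K, N) = (5 + N)/(-¾ + K) (l(K, N) = (N + 5)/(K - ¾) = (5 + N)/(-¾ + K))
l(o(4, -4), p(4))*29 = (4*(5 + 6*4)/(-3 + 4*(4 - 5*(-4))))*29 = (4*(5 + 24)/(-3 + 4*(4 + 20)))*29 = (4*29/(-3 + 4*24))*29 = (4*29/(-3 + 96))*29 = (4*29/93)*29 = (4*(1/93)*29)*29 = (116/93)*29 = 3364/93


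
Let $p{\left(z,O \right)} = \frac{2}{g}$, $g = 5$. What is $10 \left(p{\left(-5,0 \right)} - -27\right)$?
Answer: $274$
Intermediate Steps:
$p{\left(z,O \right)} = \frac{2}{5}$
$10 \left(p{\left(-5,0 \right)} - -27\right) = 10 \left(\frac{2}{5} - -27\right) = 10 \left(\frac{2}{5} + 27\right) = 10 \cdot \frac{137}{5} = 274$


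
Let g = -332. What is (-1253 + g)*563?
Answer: -892355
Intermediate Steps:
(-1253 + g)*563 = (-1253 - 332)*563 = -1585*563 = -892355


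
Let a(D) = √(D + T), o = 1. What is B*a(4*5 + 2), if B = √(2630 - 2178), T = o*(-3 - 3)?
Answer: 8*√113 ≈ 85.041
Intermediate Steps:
T = -6 (T = 1*(-3 - 3) = 1*(-6) = -6)
B = 2*√113 (B = √452 = 2*√113 ≈ 21.260)
a(D) = √(-6 + D) (a(D) = √(D - 6) = √(-6 + D))
B*a(4*5 + 2) = (2*√113)*√(-6 + (4*5 + 2)) = (2*√113)*√(-6 + (20 + 2)) = (2*√113)*√(-6 + 22) = (2*√113)*√16 = (2*√113)*4 = 8*√113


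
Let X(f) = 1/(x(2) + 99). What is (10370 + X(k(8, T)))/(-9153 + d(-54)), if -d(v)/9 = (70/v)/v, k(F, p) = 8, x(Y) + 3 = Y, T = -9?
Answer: -82317141/72658229 ≈ -1.1329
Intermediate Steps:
x(Y) = -3 + Y
X(f) = 1/98 (X(f) = 1/((-3 + 2) + 99) = 1/(-1 + 99) = 1/98)
d(v) = -630/v² (d(v) = -9*70/v/v = -630/v²)
(10370 + X(k(8, T)))/(-9153 + d(-54)) = (10370 + 1/98)/(-9153 - 630/(-54)²) = 1016261/(98*(-9153 - 630*1/2916)) = 1016261/(98*(-9153 - 35/162)) = 1016261/(98*(-1482821/162)) = (1016261/98)*(-162/1482821) = -82317141/72658229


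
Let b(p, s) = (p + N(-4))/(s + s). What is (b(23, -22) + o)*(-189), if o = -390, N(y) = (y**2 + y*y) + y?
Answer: 3252879/44 ≈ 73929.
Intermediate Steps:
N(y) = y + 2*y**2 (N(y) = (y**2 + y**2) + y = 2*y**2 + y = y + 2*y**2)
b(p, s) = (28 + p)/(2*s) (b(p, s) = (p - 4*(1 + 2*(-4)))/(s + s) = (p - 4*(1 - 8))/((2*s)) = (p - 4*(-7))*(1/(2*s)) = (p + 28)*(1/(2*s)) = (28 + p)*(1/(2*s)) = (28 + p)/(2*s))
(b(23, -22) + o)*(-189) = ((1/2)*(28 + 23)/(-22) - 390)*(-189) = ((1/2)*(-1/22)*51 - 390)*(-189) = (-51/44 - 390)*(-189) = -17211/44*(-189) = 3252879/44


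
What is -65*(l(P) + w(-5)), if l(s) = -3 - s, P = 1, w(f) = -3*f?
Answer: -715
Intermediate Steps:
-65*(l(P) + w(-5)) = -65*((-3 - 1*1) - 3*(-5)) = -65*((-3 - 1) + 15) = -65*(-4 + 15) = -65*11 = -715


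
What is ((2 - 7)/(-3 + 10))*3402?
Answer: -2430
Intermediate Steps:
((2 - 7)/(-3 + 10))*3402 = -5/7*3402 = -2430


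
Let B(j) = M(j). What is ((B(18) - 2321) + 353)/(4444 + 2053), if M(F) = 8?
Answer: -1960/6497 ≈ -0.30168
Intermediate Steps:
B(j) = 8
((B(18) - 2321) + 353)/(4444 + 2053) = ((8 - 2321) + 353)/(4444 + 2053) = (-2313 + 353)/6497 = -1960*1/6497 = -1960/6497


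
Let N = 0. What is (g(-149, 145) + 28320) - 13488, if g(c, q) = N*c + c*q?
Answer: -6773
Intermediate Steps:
g(c, q) = c*q (g(c, q) = 0*c + c*q = 0 + c*q = c*q)
(g(-149, 145) + 28320) - 13488 = (-149*145 + 28320) - 13488 = (-21605 + 28320) - 13488 = 6715 - 13488 = -6773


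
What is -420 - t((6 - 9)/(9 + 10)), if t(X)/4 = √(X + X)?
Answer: -420 - 4*I*√114/19 ≈ -420.0 - 2.2478*I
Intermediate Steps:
t(X) = 4*√2*√X (t(X) = 4*√(X + X) = 4*√(2*X) = 4*(√2*√X) = 4*√2*√X)
-420 - t((6 - 9)/(9 + 10)) = -420 - 4*√2*√((6 - 9)/(9 + 10)) = -420 - 4*√2*√(-3/19) = -420 - 4*√2*I*√57/19 = -420 - 4*I*√114/19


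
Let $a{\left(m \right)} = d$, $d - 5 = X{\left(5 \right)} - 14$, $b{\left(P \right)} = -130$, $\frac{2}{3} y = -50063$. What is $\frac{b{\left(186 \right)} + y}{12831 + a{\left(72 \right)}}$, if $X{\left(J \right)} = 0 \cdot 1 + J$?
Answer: $- \frac{150449}{25654} \approx -5.8645$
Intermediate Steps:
$y = - \frac{150189}{2}$ ($y = \frac{3}{2} \left(-50063\right) = - \frac{150189}{2} \approx -75095.0$)
$X{\left(J \right)} = J$ ($X{\left(J \right)} = 0 + J = J$)
$d = -4$ ($d = 5 + \left(5 - 14\right) = 5 - 9 = -4$)
$a{\left(m \right)} = -4$
$\frac{b{\left(186 \right)} + y}{12831 + a{\left(72 \right)}} = \frac{-130 - \frac{150189}{2}}{12831 - 4} = - \frac{150449}{2 \cdot 12827} = \left(- \frac{150449}{2}\right) \frac{1}{12827} = - \frac{150449}{25654}$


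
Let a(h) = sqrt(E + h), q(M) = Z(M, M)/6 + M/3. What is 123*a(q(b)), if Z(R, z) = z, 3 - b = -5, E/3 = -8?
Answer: 246*I*sqrt(5) ≈ 550.07*I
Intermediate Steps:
E = -24 (E = 3*(-8) = -24)
b = 8 (b = 3 - 1*(-5) = 3 + 5 = 8)
q(M) = M/2 (q(M) = M/6 + M/3 = M/2)
a(h) = sqrt(-24 + h)
123*a(q(b)) = 123*sqrt(-24 + (1/2)*8) = 123*sqrt(-24 + 4) = 123*sqrt(-20) = 123*(2*I*sqrt(5)) = 246*I*sqrt(5)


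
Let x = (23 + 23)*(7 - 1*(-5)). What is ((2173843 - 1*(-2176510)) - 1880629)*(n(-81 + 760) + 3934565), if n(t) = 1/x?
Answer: 1340985966805711/138 ≈ 9.7173e+12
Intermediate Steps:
x = 552 (x = 46*(7 + 5) = 46*12 = 552)
n(t) = 1/552
((2173843 - 1*(-2176510)) - 1880629)*(n(-81 + 760) + 3934565) = ((2173843 - 1*(-2176510)) - 1880629)*(1/552 + 3934565) = ((2173843 + 2176510) - 1880629)*(2171879881/552) = (4350353 - 1880629)*(2171879881/552) = 2469724*(2171879881/552) = 1340985966805711/138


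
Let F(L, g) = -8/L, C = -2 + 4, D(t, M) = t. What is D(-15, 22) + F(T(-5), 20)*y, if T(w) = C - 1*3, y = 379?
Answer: 3017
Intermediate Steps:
C = 2
T(w) = -1 (T(w) = 2 - 1*3 = 2 - 3 = -1)
D(-15, 22) + F(T(-5), 20)*y = -15 - 8/(-1)*379 = -15 - 8*(-1)*379 = -15 + 8*379 = -15 + 3032 = 3017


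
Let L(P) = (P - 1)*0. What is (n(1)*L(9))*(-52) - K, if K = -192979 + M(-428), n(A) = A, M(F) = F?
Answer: 193407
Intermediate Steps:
L(P) = 0 (L(P) = (-1 + P)*0 = 0)
K = -193407 (K = -192979 - 428 = -193407)
(n(1)*L(9))*(-52) - K = (1*0)*(-52) - 1*(-193407) = 0*(-52) + 193407 = 0 + 193407 = 193407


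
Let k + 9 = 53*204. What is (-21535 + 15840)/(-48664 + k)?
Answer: 5695/37861 ≈ 0.15042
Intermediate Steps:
k = 10803 (k = -9 + 53*204 = -9 + 10812 = 10803)
(-21535 + 15840)/(-48664 + k) = (-21535 + 15840)/(-48664 + 10803) = -5695/(-37861) = -5695*(-1/37861) = 5695/37861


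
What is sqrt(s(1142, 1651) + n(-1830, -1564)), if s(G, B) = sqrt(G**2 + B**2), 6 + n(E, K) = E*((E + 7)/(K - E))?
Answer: sqrt(221743851 + 17689*sqrt(4029965))/133 ≈ 120.60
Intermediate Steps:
n(E, K) = -6 + E*(7 + E)/(K - E) (n(E, K) = -6 + E*((E + 7)/(K - E)) = -6 + E*((7 + E)/(K - E)) = -6 + E*(7 + E)/(K - E))
s(G, B) = sqrt(B**2 + G**2)
sqrt(s(1142, 1651) + n(-1830, -1564)) = sqrt(sqrt(1651**2 + 1142**2) + (-1*(-1830)**2 - 13*(-1830) + 6*(-1564))/(-1830 - 1*(-1564))) = sqrt(sqrt(2725801 + 1304164) + (-1*3348900 + 23790 - 9384)/(-1830 + 1564)) = sqrt(sqrt(4029965) + (-3348900 + 23790 - 9384)/(-266)) = sqrt(sqrt(4029965) - 1/266*(-3334494)) = sqrt(sqrt(4029965) + 1667247/133) = sqrt(1667247/133 + sqrt(4029965))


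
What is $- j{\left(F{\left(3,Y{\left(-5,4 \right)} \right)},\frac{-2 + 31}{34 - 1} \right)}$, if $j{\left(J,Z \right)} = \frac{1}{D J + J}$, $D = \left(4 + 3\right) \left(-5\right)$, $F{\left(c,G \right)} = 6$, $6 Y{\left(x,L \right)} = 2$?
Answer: $\frac{1}{204} \approx 0.004902$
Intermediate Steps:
$Y{\left(x,L \right)} = \frac{1}{3}$ ($Y{\left(x,L \right)} = \frac{1}{6} \cdot 2 = \frac{1}{3}$)
$D = -35$ ($D = 7 \left(-5\right) = -35$)
$j{\left(J,Z \right)} = - \frac{1}{34 J}$ ($j{\left(J,Z \right)} = \frac{1}{- 35 J + J} = \frac{1}{\left(-34\right) J} = - \frac{1}{34 J}$)
$- j{\left(F{\left(3,Y{\left(-5,4 \right)} \right)},\frac{-2 + 31}{34 - 1} \right)} = - \frac{-1}{34 \cdot 6} = \left(-1\right) \left(- \frac{1}{204}\right) = \frac{1}{204}$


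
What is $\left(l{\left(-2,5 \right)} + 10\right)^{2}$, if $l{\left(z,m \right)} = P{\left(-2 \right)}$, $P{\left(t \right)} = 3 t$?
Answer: $16$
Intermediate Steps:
$l{\left(z,m \right)} = -6$ ($l{\left(z,m \right)} = 3 \left(-2\right) = -6$)
$\left(l{\left(-2,5 \right)} + 10\right)^{2} = \left(-6 + 10\right)^{2} = 4^{2} = 16$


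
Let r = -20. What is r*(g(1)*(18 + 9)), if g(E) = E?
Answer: -540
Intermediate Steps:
r*(g(1)*(18 + 9)) = -20*(18 + 9) = -20*27 = -540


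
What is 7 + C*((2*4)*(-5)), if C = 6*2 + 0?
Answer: -473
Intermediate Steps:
C = 12 (C = 12 + 0 = 12)
7 + C*((2*4)*(-5)) = 7 + 12*((2*4)*(-5)) = 7 + 12*(8*(-5)) = 7 + 12*(-40) = 7 - 480 = -473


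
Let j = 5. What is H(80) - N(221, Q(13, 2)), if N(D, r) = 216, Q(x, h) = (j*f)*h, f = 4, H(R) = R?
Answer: -136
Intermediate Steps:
Q(x, h) = 20*h (Q(x, h) = (5*4)*h = 20*h)
H(80) - N(221, Q(13, 2)) = 80 - 1*216 = 80 - 216 = -136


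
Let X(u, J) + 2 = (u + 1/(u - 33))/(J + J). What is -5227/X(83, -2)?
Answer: 1045400/4551 ≈ 229.71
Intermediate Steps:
X(u, J) = -2 + (u + 1/(-33 + u))/(2*J) (X(u, J) = -2 + (u + 1/(u - 33))/(J + J) = -2 + (u + 1/(-33 + u))/((2*J)) = -2 + (u + 1/(-33 + u))*(1/(2*J)) = -2 + (u + 1/(-33 + u))/(2*J))
-5227/X(83, -2) = -5227*(-4*(-33 + 83)/(1 + 83**2 - 33*83 + 132*(-2) - 4*(-2)*83)) = -5227*(-200/(1 + 6889 - 2739 - 264 + 664)) = -5227/((1/2)*(-1/2)*(1/50)*4551) = -5227/(-4551/200) = -5227*(-200/4551) = 1045400/4551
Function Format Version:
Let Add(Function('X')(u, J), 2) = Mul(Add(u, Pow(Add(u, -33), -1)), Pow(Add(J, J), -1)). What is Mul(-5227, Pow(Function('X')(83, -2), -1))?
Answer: Rational(1045400, 4551) ≈ 229.71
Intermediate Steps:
Function('X')(u, J) = Add(-2, Mul(Rational(1, 2), Pow(J, -1), Add(u, Pow(Add(-33, u), -1)))) (Function('X')(u, J) = Add(-2, Mul(Add(u, Pow(Add(u, -33), -1)), Pow(Add(J, J), -1))) = Add(-2, Mul(Add(u, Pow(Add(-33, u), -1)), Pow(Mul(2, J), -1))) = Add(-2, Mul(Add(u, Pow(Add(-33, u), -1)), Mul(Rational(1, 2), Pow(J, -1)))) = Add(-2, Mul(Rational(1, 2), Pow(J, -1), Add(u, Pow(Add(-33, u), -1)))))
Mul(-5227, Pow(Function('X')(83, -2), -1)) = Mul(-5227, Pow(Mul(Rational(1, 2), Pow(-2, -1), Pow(Add(-33, 83), -1), Add(1, Pow(83, 2), Mul(-33, 83), Mul(132, -2), Mul(-4, -2, 83))), -1)) = Mul(-5227, Pow(Mul(Rational(1, 2), Rational(-1, 2), Pow(50, -1), Add(1, 6889, -2739, -264, 664)), -1)) = Mul(-5227, Pow(Mul(Rational(1, 2), Rational(-1, 2), Rational(1, 50), 4551), -1)) = Mul(-5227, Pow(Rational(-4551, 200), -1)) = Mul(-5227, Rational(-200, 4551)) = Rational(1045400, 4551)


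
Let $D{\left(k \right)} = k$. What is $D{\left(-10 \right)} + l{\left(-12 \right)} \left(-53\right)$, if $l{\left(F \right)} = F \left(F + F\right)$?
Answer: $-15274$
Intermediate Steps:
$l{\left(F \right)} = 2 F^{2}$ ($l{\left(F \right)} = F 2 F = 2 F^{2}$)
$D{\left(-10 \right)} + l{\left(-12 \right)} \left(-53\right) = -10 + 2 \left(-12\right)^{2} \left(-53\right) = -10 + 2 \cdot 144 \left(-53\right) = -10 + 288 \left(-53\right) = -10 - 15264 = -15274$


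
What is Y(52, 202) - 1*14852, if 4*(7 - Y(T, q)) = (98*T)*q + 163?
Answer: -1088935/4 ≈ -2.7223e+5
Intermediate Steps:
Y(T, q) = -135/4 - 49*T*q/2 (Y(T, q) = 7 - ((98*T)*q + 163)/4 = 7 - (98*T*q + 163)/4 = 7 - (163 + 98*T*q)/4 = 7 + (-163/4 - 49*T*q/2) = -135/4 - 49*T*q/2)
Y(52, 202) - 1*14852 = (-135/4 - 49/2*52*202) - 1*14852 = (-135/4 - 257348) - 14852 = -1029527/4 - 14852 = -1088935/4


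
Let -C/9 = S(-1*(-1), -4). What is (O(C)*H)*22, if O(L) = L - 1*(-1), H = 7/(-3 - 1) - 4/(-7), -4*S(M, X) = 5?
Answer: -2541/8 ≈ -317.63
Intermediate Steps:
S(M, X) = -5/4 (S(M, X) = -1/4*5 = -5/4)
H = -33/28 (H = 7/(-4) - 4*(-1/7) = 7*(-1/4) + 4/7 = -7/4 + 4/7 = -33/28 ≈ -1.1786)
C = 45/4 (C = -9*(-5/4) = 45/4 ≈ 11.250)
O(L) = 1 + L (O(L) = L + 1 = 1 + L)
(O(C)*H)*22 = ((1 + 45/4)*(-33/28))*22 = ((49/4)*(-33/28))*22 = -231/16*22 = -2541/8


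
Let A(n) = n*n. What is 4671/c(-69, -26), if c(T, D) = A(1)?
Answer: 4671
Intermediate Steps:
A(n) = n²
c(T, D) = 1 (c(T, D) = 1² = 1)
4671/c(-69, -26) = 4671/1 = 4671*1 = 4671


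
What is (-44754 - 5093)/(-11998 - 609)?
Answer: 7121/1801 ≈ 3.9539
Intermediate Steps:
(-44754 - 5093)/(-11998 - 609) = -49847/(-12607) = -49847*(-1/12607) = 7121/1801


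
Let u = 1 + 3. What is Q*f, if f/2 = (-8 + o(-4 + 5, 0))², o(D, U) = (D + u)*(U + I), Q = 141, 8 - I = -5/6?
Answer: 2213183/6 ≈ 3.6886e+5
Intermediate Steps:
I = 53/6 (I = 8 - (-5)/6 = 8 - 1*(-⅚) = 8 + ⅚ = 53/6 ≈ 8.8333)
u = 4
o(D, U) = (4 + D)*(53/6 + U) (o(D, U) = (D + 4)*(U + 53/6) = (4 + D)*(53/6 + U))
f = 47089/18 (f = 2*(-8 + (106/3 + 4*0 + 53*(-4 + 5)/6 + (-4 + 5)*0))² = 2*(-8 + (106/3 + 0 + (53/6)*1 + 1*0))² = 2*(-8 + (106/3 + 0 + 53/6 + 0))² = 2*(-8 + 265/6)² = 2*(217/6)² = 2*(47089/36) = 47089/18 ≈ 2616.1)
Q*f = 141*(47089/18) = 2213183/6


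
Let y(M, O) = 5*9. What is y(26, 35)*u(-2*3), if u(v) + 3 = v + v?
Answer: -675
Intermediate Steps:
y(M, O) = 45
u(v) = -3 + 2*v (u(v) = -3 + (v + v) = -3 + 2*v)
y(26, 35)*u(-2*3) = 45*(-3 + 2*(-2*3)) = 45*(-3 + 2*(-6)) = 45*(-3 - 12) = 45*(-15) = -675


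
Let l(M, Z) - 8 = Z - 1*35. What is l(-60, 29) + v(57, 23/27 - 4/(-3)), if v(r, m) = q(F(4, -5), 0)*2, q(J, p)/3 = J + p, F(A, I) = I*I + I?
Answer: 122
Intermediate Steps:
F(A, I) = I + I² (F(A, I) = I² + I = I + I²)
q(J, p) = 3*J + 3*p (q(J, p) = 3*(J + p) = 3*J + 3*p)
l(M, Z) = -27 + Z (l(M, Z) = 8 + (Z - 1*35) = 8 + (Z - 35) = 8 + (-35 + Z) = -27 + Z)
v(r, m) = 120 (v(r, m) = (3*(-5*(1 - 5)) + 3*0)*2 = (3*(-5*(-4)) + 0)*2 = (3*20 + 0)*2 = (60 + 0)*2 = 60*2 = 120)
l(-60, 29) + v(57, 23/27 - 4/(-3)) = (-27 + 29) + 120 = 2 + 120 = 122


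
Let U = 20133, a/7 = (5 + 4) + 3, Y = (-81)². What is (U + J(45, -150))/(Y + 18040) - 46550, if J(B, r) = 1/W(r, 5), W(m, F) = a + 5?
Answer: -101918921112/2189489 ≈ -46549.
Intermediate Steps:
Y = 6561
a = 84 (a = 7*((5 + 4) + 3) = 7*(9 + 3) = 7*12 = 84)
W(m, F) = 89 (W(m, F) = 84 + 5 = 89)
J(B, r) = 1/89
(U + J(45, -150))/(Y + 18040) - 46550 = (20133 + 1/89)/(6561 + 18040) - 46550 = (1791838/89)/24601 - 46550 = (1791838/89)*(1/24601) - 46550 = 1791838/2189489 - 46550 = -101918921112/2189489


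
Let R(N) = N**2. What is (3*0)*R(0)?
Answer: 0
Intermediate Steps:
(3*0)*R(0) = (3*0)*0**2 = 0*0 = 0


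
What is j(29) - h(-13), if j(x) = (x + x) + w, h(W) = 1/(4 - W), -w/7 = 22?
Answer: -1633/17 ≈ -96.059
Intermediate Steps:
w = -154 (w = -7*22 = -154)
j(x) = -154 + 2*x (j(x) = (x + x) - 154 = 2*x - 154 = -154 + 2*x)
j(29) - h(-13) = (-154 + 2*29) - (-1)/(-4 - 13) = (-154 + 58) - (-1)/(-17) = -96 - (-1)*(-1)/17 = -96 - 1*1/17 = -96 - 1/17 = -1633/17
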